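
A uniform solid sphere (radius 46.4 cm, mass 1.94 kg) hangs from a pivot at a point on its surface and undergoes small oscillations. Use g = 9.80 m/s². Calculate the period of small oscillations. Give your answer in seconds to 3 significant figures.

I_cm = (2/5)mr² = 0.1671 kg·m². The pivot is at distance d = 0.464 m from the centre of mass.
By the parallel-axis theorem, I = I_cm + md² = 0.1671 + 0.4177 = 0.5847 kg·m².
T = 2π√(I/(mgd)) = 2π√(0.5847/(1.94 × 9.80 × 0.464)) = 1.62 s.

1.62 s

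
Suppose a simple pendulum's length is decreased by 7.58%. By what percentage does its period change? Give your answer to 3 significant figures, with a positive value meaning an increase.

-3.86%

T ∝ √L, so T'/T = √(0.9242) = 0.9614.
Percentage change in T = (0.9614 − 1) × 100% = -3.86%.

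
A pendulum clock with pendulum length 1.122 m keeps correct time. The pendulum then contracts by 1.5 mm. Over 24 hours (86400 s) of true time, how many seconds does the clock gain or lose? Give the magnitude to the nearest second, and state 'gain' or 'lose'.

gain 58 s

T ∝ √L, so T'/T = √(1.12050/1.122) = 0.999331.
In 86400 s of true time the clock registers 86400/0.999331 = 86457.8 s, so it gains 58 s.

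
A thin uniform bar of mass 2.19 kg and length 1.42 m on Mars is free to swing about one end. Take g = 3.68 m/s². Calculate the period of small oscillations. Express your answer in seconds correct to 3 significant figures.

3.19 s

For a physical pendulum T = 2π√(I/(mgd)), with d = 0.7100 m from pivot to centre of mass.
I_cm = mL²/12 = 2.19 × 1.42²/12 = 0.3680 kg·m²; I = I_cm + md² = 0.3680 + 2.19 × 0.7100² = 1.472 kg·m².
T = 2π√(1.472/(2.19 × 3.68 × 0.7100)) = 3.19 s.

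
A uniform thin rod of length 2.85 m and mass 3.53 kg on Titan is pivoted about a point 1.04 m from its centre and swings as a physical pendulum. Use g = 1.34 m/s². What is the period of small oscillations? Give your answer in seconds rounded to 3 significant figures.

For a physical pendulum T = 2π√(I/(mgd)), with d = 1.040 m from pivot to centre of mass.
I_cm = mL²/12 = 3.53 × 2.85²/12 = 2.389 kg·m²; I = I_cm + md² = 2.389 + 3.53 × 1.040² = 6.207 kg·m².
T = 2π√(6.207/(3.53 × 1.34 × 1.040)) = 7.06 s.

7.06 s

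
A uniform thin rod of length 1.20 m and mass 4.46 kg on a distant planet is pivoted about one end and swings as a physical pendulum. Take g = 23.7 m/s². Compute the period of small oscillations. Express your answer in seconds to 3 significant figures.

For a physical pendulum T = 2π√(I/(mgd)), with d = 0.6000 m from pivot to centre of mass.
I_cm = mL²/12 = 4.46 × 1.20²/12 = 0.5352 kg·m²; I = I_cm + md² = 0.5352 + 4.46 × 0.6000² = 2.141 kg·m².
T = 2π√(2.141/(4.46 × 23.7 × 0.6000)) = 1.15 s.

1.15 s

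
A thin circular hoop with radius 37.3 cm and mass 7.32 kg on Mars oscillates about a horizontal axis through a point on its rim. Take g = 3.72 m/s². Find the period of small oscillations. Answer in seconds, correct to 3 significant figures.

2.81 s

I_cm = mr² = 1.018 kg·m². The pivot is at distance d = 0.373 m from the centre of mass.
By the parallel-axis theorem, I = I_cm + md² = 1.018 + 1.018 = 2.037 kg·m².
T = 2π√(I/(mgd)) = 2π√(2.037/(7.32 × 3.72 × 0.373)) = 2.81 s.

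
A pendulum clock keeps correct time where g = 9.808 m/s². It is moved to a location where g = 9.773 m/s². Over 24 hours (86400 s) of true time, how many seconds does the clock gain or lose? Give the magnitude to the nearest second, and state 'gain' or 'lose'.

The clock's period scales as T ∝ 1/√g, so T'/T = √(9.808/9.773) = 1.00179.
In 86400 s of true time the clock registers 86400/1.00179 = 86245.7 s, so it loses 154 s.

lose 154 s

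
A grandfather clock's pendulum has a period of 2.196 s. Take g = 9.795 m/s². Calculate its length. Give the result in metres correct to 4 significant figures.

From T = 2π√(L/g), L = gT²/(4π²) = 9.795 × 2.1960²/(4π²) = 1.196 m.

1.196 m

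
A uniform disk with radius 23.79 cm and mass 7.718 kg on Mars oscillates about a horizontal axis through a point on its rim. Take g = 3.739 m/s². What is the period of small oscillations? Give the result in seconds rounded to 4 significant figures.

1.941 s

I_cm = ½mr² = 0.21841 kg·m². The pivot is at distance d = 0.2379 m from the centre of mass.
By the parallel-axis theorem, I = I_cm + md² = 0.21841 + 0.43681 = 0.65522 kg·m².
T = 2π√(I/(mgd)) = 2π√(0.65522/(7.718 × 3.739 × 0.2379)) = 1.941 s.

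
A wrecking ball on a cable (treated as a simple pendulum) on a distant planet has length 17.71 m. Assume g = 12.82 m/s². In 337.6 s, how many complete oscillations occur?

45

T = 2π√(L/g) = 2π√(17.71/12.82) = 7.3849 s.
Number of complete oscillations = ⌊337.6/7.3849⌋ = ⌊45.715⌋ = 45.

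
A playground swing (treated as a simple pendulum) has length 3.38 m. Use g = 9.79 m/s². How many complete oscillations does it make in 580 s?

157

T = 2π√(L/g) = 2π√(3.38/9.79) = 3.692 s.
Number of complete oscillations = ⌊580/3.692⌋ = ⌊157.1⌋ = 157.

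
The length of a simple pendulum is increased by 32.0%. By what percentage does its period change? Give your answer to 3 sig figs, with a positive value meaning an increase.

T ∝ √L, so T'/T = √(1.320) = 1.149.
Percentage change in T = (1.149 − 1) × 100% = 14.9%.

14.9%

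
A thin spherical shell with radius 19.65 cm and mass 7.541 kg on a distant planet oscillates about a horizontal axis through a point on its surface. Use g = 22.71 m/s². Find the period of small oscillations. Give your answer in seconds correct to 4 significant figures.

0.7545 s

I_cm = (2/3)mr² = 0.19412 kg·m². The pivot is at distance d = 0.1965 m from the centre of mass.
By the parallel-axis theorem, I = I_cm + md² = 0.19412 + 0.29117 = 0.48529 kg·m².
T = 2π√(I/(mgd)) = 2π√(0.48529/(7.541 × 22.71 × 0.1965)) = 0.7545 s.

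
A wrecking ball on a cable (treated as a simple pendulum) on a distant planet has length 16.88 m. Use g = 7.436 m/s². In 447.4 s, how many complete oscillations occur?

T = 2π√(L/g) = 2π√(16.88/7.436) = 9.4667 s.
Number of complete oscillations = ⌊447.4/9.4667⌋ = ⌊47.261⌋ = 47.

47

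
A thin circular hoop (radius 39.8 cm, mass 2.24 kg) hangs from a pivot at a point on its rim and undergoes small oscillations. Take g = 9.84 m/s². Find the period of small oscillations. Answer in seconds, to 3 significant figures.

1.79 s

I_cm = mr² = 0.3548 kg·m². The pivot is at distance d = 0.398 m from the centre of mass.
By the parallel-axis theorem, I = I_cm + md² = 0.3548 + 0.3548 = 0.7096 kg·m².
T = 2π√(I/(mgd)) = 2π√(0.7096/(2.24 × 9.84 × 0.398)) = 1.79 s.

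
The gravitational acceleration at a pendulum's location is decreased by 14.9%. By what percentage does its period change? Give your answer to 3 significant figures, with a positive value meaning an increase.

T ∝ 1/√g, so T'/T = 1/√(0.8510) = 1.084.
Percentage change in T = (1.084 − 1) × 100% = 8.40%.

8.40%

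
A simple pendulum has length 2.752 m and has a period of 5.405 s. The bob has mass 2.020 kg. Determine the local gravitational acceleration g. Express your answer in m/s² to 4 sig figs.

3.719 m/s²

From T = 2π√(L/g), g = 4π²L/T² = 4π² × 2.752/5.4050² = 3.719 m/s².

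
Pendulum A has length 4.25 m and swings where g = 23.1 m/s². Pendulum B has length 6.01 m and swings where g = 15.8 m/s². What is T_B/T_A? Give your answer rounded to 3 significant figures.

1.44

T = 2π√(L/g), so T_B/T_A = √((L_B/g_B)/(L_A/g_A)) = √((6.01/15.8)/(4.25/23.1)) = 1.44.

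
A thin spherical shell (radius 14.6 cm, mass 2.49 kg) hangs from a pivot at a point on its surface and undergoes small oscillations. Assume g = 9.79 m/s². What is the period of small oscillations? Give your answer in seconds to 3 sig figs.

I_cm = (2/3)mr² = 0.03538 kg·m². The pivot is at distance d = 0.146 m from the centre of mass.
By the parallel-axis theorem, I = I_cm + md² = 0.03538 + 0.05308 = 0.08846 kg·m².
T = 2π√(I/(mgd)) = 2π√(0.08846/(2.49 × 9.79 × 0.146)) = 0.991 s.

0.991 s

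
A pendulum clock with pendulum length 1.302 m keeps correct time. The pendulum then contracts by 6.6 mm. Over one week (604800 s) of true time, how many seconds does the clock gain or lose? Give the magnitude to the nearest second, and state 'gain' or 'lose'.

T ∝ √L, so T'/T = √(1.29540/1.302) = 0.997462.
In 604800 s of true time the clock registers 604800/0.997462 = 606338.8 s, so it gains 1539 s.

gain 1539 s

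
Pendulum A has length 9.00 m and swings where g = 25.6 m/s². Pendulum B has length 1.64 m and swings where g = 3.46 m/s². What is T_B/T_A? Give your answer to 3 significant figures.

1.16

T = 2π√(L/g), so T_B/T_A = √((L_B/g_B)/(L_A/g_A)) = √((1.64/3.46)/(9.00/25.6)) = 1.16.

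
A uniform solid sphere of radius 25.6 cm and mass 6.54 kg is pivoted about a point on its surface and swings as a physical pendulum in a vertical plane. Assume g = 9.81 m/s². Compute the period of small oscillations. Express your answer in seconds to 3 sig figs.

1.20 s

I_cm = (2/5)mr² = 0.1714 kg·m². The pivot is at distance d = 0.256 m from the centre of mass.
By the parallel-axis theorem, I = I_cm + md² = 0.1714 + 0.4286 = 0.6000 kg·m².
T = 2π√(I/(mgd)) = 2π√(0.6000/(6.54 × 9.81 × 0.256)) = 1.20 s.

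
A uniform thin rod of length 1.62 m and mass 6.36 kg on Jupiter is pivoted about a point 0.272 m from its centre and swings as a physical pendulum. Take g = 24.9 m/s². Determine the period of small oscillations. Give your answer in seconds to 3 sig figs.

1.31 s

For a physical pendulum T = 2π√(I/(mgd)), with d = 0.2720 m from pivot to centre of mass.
I_cm = mL²/12 = 6.36 × 1.62²/12 = 1.391 kg·m²; I = I_cm + md² = 1.391 + 6.36 × 0.2720² = 1.861 kg·m².
T = 2π√(1.861/(6.36 × 24.9 × 0.2720)) = 1.31 s.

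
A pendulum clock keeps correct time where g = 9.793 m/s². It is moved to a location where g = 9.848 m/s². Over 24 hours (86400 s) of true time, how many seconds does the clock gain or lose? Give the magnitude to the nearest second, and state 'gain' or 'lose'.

gain 242 s

The clock's period scales as T ∝ 1/√g, so T'/T = √(9.793/9.848) = 0.997204.
In 86400 s of true time the clock registers 86400/0.997204 = 86642.3 s, so it gains 242 s.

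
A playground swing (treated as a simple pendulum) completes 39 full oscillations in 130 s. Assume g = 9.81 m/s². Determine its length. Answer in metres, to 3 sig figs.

T = 130/39 = 3.333 s.
From T = 2π√(L/g), L = gT²/(4π²) = 9.81 × 3.333²/(4π²) = 2.76 m.

2.76 m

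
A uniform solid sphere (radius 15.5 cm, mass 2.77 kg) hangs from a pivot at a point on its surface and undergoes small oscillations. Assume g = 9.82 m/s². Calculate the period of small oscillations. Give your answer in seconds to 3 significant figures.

I_cm = (2/5)mr² = 0.02662 kg·m². The pivot is at distance d = 0.155 m from the centre of mass.
By the parallel-axis theorem, I = I_cm + md² = 0.02662 + 0.06655 = 0.09317 kg·m².
T = 2π√(I/(mgd)) = 2π√(0.09317/(2.77 × 9.82 × 0.155)) = 0.934 s.

0.934 s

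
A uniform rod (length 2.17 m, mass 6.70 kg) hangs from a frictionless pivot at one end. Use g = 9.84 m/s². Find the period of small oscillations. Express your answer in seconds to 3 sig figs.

2.41 s

For a physical pendulum T = 2π√(I/(mgd)), with d = 1.085 m from pivot to centre of mass.
I_cm = mL²/12 = 6.70 × 2.17²/12 = 2.629 kg·m²; I = I_cm + md² = 2.629 + 6.70 × 1.085² = 10.52 kg·m².
T = 2π√(10.52/(6.70 × 9.84 × 1.085)) = 2.41 s.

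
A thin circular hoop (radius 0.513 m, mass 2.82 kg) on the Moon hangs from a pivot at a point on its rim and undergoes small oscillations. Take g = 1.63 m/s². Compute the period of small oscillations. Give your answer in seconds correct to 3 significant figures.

4.98 s

I_cm = mr² = 0.7421 kg·m². The pivot is at distance d = 0.513 m from the centre of mass.
By the parallel-axis theorem, I = I_cm + md² = 0.7421 + 0.7421 = 1.484 kg·m².
T = 2π√(I/(mgd)) = 2π√(1.484/(2.82 × 1.63 × 0.513)) = 4.98 s.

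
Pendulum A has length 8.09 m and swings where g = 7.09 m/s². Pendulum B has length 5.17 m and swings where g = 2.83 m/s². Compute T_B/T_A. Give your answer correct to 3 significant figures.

T = 2π√(L/g), so T_B/T_A = √((L_B/g_B)/(L_A/g_A)) = √((5.17/2.83)/(8.09/7.09)) = 1.27.

1.27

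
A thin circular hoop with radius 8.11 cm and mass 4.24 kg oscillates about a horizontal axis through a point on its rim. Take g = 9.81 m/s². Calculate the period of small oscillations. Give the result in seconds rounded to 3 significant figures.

0.808 s

I_cm = mr² = 0.02789 kg·m². The pivot is at distance d = 0.0811 m from the centre of mass.
By the parallel-axis theorem, I = I_cm + md² = 0.02789 + 0.02789 = 0.05577 kg·m².
T = 2π√(I/(mgd)) = 2π√(0.05577/(4.24 × 9.81 × 0.0811)) = 0.808 s.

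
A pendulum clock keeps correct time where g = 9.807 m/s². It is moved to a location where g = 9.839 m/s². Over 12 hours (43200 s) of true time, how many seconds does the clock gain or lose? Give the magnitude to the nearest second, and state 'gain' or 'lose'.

gain 70 s

The clock's period scales as T ∝ 1/√g, so T'/T = √(9.807/9.839) = 0.998372.
In 43200 s of true time the clock registers 43200/0.998372 = 43270.4 s, so it gains 70 s.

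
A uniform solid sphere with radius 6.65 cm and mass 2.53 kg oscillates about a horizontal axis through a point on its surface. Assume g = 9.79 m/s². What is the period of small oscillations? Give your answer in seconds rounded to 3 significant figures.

I_cm = (2/5)mr² = 0.004475 kg·m². The pivot is at distance d = 0.0665 m from the centre of mass.
By the parallel-axis theorem, I = I_cm + md² = 0.004475 + 0.01119 = 0.01566 kg·m².
T = 2π√(I/(mgd)) = 2π√(0.01566/(2.53 × 9.79 × 0.0665)) = 0.613 s.

0.613 s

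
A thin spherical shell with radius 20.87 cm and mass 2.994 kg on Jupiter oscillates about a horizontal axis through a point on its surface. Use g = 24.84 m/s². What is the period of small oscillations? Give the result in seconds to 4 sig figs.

I_cm = (2/3)mr² = 0.086937 kg·m². The pivot is at distance d = 0.2087 m from the centre of mass.
By the parallel-axis theorem, I = I_cm + md² = 0.086937 + 0.13041 = 0.21734 kg·m².
T = 2π√(I/(mgd)) = 2π√(0.21734/(2.994 × 24.84 × 0.2087)) = 0.7435 s.

0.7435 s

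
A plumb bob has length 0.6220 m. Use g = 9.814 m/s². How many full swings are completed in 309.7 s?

T = 2π√(L/g) = 2π√(0.6220/9.814) = 1.5818 s.
Number of complete oscillations = ⌊309.7/1.5818⌋ = ⌊195.79⌋ = 195.

195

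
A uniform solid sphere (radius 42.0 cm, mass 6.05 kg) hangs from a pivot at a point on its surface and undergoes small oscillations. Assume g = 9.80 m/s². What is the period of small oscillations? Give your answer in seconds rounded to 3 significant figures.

1.54 s

I_cm = (2/5)mr² = 0.4269 kg·m². The pivot is at distance d = 0.420 m from the centre of mass.
By the parallel-axis theorem, I = I_cm + md² = 0.4269 + 1.067 = 1.494 kg·m².
T = 2π√(I/(mgd)) = 2π√(1.494/(6.05 × 9.80 × 0.420)) = 1.54 s.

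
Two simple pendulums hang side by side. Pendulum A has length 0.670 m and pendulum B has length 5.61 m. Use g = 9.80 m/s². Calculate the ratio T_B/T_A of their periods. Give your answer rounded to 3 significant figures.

2.89

T ∝ √L, so T_B/T_A = √(L_B/L_A) = √(5.61/0.670) = 2.89.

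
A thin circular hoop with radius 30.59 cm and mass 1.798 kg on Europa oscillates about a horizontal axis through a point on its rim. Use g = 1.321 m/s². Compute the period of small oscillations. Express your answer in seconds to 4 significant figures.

4.276 s

I_cm = mr² = 0.16825 kg·m². The pivot is at distance d = 0.3059 m from the centre of mass.
By the parallel-axis theorem, I = I_cm + md² = 0.16825 + 0.16825 = 0.33650 kg·m².
T = 2π√(I/(mgd)) = 2π√(0.33650/(1.798 × 1.321 × 0.3059)) = 4.276 s.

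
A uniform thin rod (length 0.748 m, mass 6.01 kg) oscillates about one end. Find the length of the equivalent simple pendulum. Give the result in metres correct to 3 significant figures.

0.499 m

The equivalent simple-pendulum length is L_eq = I/(md), where I is about the pivot and d = 0.3740 m.
I_cm = (1/12)mL² = 0.2802 kg·m², so I = I_cm + md² = 0.2802 + 0.8407 = 1.121 kg·m².
L_eq = 1.121/(6.01 × 0.3740) = 0.499 m.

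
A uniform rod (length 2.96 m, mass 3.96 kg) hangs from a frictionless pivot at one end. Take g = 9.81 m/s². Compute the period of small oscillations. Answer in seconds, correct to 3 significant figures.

For a physical pendulum T = 2π√(I/(mgd)), with d = 1.480 m from pivot to centre of mass.
I_cm = mL²/12 = 3.96 × 2.96²/12 = 2.891 kg·m²; I = I_cm + md² = 2.891 + 3.96 × 1.480² = 11.57 kg·m².
T = 2π√(11.57/(3.96 × 9.81 × 1.480)) = 2.82 s.

2.82 s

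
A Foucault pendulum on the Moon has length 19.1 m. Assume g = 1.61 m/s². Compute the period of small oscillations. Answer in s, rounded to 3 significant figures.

21.6 s

T = 2π√(L/g) = 2π√(19.1/1.61) = 2π × 3.444 = 21.6 s.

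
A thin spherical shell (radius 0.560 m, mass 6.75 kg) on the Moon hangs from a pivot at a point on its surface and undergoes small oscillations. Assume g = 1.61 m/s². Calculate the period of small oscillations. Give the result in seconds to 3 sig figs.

I_cm = (2/3)mr² = 1.411 kg·m². The pivot is at distance d = 0.560 m from the centre of mass.
By the parallel-axis theorem, I = I_cm + md² = 1.411 + 2.117 = 3.528 kg·m².
T = 2π√(I/(mgd)) = 2π√(3.528/(6.75 × 1.61 × 0.560)) = 4.78 s.

4.78 s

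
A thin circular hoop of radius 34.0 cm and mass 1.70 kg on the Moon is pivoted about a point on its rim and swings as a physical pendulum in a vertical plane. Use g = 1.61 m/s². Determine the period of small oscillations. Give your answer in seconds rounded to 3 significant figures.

4.08 s

I_cm = mr² = 0.1965 kg·m². The pivot is at distance d = 0.340 m from the centre of mass.
By the parallel-axis theorem, I = I_cm + md² = 0.1965 + 0.1965 = 0.3930 kg·m².
T = 2π√(I/(mgd)) = 2π√(0.3930/(1.70 × 1.61 × 0.340)) = 4.08 s.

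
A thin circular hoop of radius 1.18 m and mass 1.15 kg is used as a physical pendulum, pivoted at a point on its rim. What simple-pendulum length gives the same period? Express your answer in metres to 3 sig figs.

2.36 m

The equivalent simple-pendulum length is L_eq = I/(md), where I is about the pivot and d = 1.180 m.
I_cm = mR² = 1.601 kg·m², so I = I_cm + md² = 1.601 + 1.601 = 3.203 kg·m².
L_eq = 3.203/(1.15 × 1.180) = 2.36 m.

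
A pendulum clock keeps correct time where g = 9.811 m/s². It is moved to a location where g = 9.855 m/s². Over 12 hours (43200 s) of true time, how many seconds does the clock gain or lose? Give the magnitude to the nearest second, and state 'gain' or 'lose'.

The clock's period scales as T ∝ 1/√g, so T'/T = √(9.811/9.855) = 0.997765.
In 43200 s of true time the clock registers 43200/0.997765 = 43296.8 s, so it gains 97 s.

gain 97 s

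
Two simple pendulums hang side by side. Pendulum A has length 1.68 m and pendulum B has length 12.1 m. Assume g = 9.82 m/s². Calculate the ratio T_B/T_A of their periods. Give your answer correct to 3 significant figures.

T ∝ √L, so T_B/T_A = √(L_B/L_A) = √(12.1/1.68) = 2.68.

2.68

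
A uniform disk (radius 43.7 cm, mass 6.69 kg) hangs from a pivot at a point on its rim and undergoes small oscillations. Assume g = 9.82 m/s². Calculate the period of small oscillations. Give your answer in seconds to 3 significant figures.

I_cm = ½mr² = 0.6388 kg·m². The pivot is at distance d = 0.437 m from the centre of mass.
By the parallel-axis theorem, I = I_cm + md² = 0.6388 + 1.278 = 1.916 kg·m².
T = 2π√(I/(mgd)) = 2π√(1.916/(6.69 × 9.82 × 0.437)) = 1.62 s.

1.62 s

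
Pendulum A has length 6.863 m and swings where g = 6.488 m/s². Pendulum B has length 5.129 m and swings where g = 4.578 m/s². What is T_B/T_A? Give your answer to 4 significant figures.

T = 2π√(L/g), so T_B/T_A = √((L_B/g_B)/(L_A/g_A)) = √((5.129/4.578)/(6.863/6.488)) = 1.029.

1.029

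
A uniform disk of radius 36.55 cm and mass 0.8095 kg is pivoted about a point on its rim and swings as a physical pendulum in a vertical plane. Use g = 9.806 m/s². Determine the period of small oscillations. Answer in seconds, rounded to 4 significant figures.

I_cm = ½mr² = 0.054071 kg·m². The pivot is at distance d = 0.3655 m from the centre of mass.
By the parallel-axis theorem, I = I_cm + md² = 0.054071 + 0.10814 = 0.16221 kg·m².
T = 2π√(I/(mgd)) = 2π√(0.16221/(0.8095 × 9.806 × 0.3655)) = 1.486 s.

1.486 s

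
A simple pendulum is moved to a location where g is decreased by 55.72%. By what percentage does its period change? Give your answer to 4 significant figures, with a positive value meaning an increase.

T ∝ 1/√g, so T'/T = 1/√(0.44280) = 1.5028.
Percentage change in T = (1.5028 − 1) × 100% = 50.28%.

50.28%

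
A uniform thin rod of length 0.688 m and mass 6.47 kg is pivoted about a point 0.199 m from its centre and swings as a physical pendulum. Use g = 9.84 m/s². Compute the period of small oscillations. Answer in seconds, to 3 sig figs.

For a physical pendulum T = 2π√(I/(mgd)), with d = 0.1990 m from pivot to centre of mass.
I_cm = mL²/12 = 6.47 × 0.688²/12 = 0.2552 kg·m²; I = I_cm + md² = 0.2552 + 6.47 × 0.1990² = 0.5114 kg·m².
T = 2π√(0.5114/(6.47 × 9.84 × 0.1990)) = 1.26 s.

1.26 s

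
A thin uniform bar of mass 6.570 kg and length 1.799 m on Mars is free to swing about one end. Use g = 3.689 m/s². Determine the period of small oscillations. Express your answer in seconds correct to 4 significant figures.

For a physical pendulum T = 2π√(I/(mgd)), with d = 0.89950 m from pivot to centre of mass.
I_cm = mL²/12 = 6.570 × 1.799²/12 = 1.7719 kg·m²; I = I_cm + md² = 1.7719 + 6.570 × 0.89950² = 7.0877 kg·m².
T = 2π√(7.0877/(6.570 × 3.689 × 0.89950)) = 3.583 s.

3.583 s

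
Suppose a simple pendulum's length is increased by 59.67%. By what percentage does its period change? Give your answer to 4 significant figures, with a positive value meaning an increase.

T ∝ √L, so T'/T = √(1.5967) = 1.2636.
Percentage change in T = (1.2636 − 1) × 100% = 26.36%.

26.36%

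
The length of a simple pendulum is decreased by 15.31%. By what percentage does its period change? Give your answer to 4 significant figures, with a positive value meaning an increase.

-7.973%

T ∝ √L, so T'/T = √(0.84690) = 0.92027.
Percentage change in T = (0.92027 − 1) × 100% = -7.973%.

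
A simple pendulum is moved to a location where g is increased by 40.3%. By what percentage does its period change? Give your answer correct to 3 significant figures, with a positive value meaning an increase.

-15.6%

T ∝ 1/√g, so T'/T = 1/√(1.403) = 0.8443.
Percentage change in T = (0.8443 − 1) × 100% = -15.6%.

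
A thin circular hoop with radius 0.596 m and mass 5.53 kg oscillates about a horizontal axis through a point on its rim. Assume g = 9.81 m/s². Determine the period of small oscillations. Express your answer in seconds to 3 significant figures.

I_cm = mr² = 1.964 kg·m². The pivot is at distance d = 0.596 m from the centre of mass.
By the parallel-axis theorem, I = I_cm + md² = 1.964 + 1.964 = 3.929 kg·m².
T = 2π√(I/(mgd)) = 2π√(3.929/(5.53 × 9.81 × 0.596)) = 2.19 s.

2.19 s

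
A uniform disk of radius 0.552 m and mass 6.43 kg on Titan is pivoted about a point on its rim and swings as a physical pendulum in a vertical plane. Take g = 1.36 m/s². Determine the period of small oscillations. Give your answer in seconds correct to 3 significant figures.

4.90 s

I_cm = ½mr² = 0.9796 kg·m². The pivot is at distance d = 0.552 m from the centre of mass.
By the parallel-axis theorem, I = I_cm + md² = 0.9796 + 1.959 = 2.939 kg·m².
T = 2π√(I/(mgd)) = 2π√(2.939/(6.43 × 1.36 × 0.552)) = 4.90 s.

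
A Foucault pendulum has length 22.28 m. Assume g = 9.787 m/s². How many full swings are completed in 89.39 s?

9

T = 2π√(L/g) = 2π√(22.28/9.787) = 9.4801 s.
Number of complete oscillations = ⌊89.39/9.4801⌋ = ⌊9.4292⌋ = 9.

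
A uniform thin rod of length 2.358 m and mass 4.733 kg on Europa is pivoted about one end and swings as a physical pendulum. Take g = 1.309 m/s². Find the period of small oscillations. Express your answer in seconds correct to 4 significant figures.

6.886 s

For a physical pendulum T = 2π√(I/(mgd)), with d = 1.1790 m from pivot to centre of mass.
I_cm = mL²/12 = 4.733 × 2.358²/12 = 2.1930 kg·m²; I = I_cm + md² = 2.1930 + 4.733 × 1.1790² = 8.7721 kg·m².
T = 2π√(8.7721/(4.733 × 1.309 × 1.1790)) = 6.886 s.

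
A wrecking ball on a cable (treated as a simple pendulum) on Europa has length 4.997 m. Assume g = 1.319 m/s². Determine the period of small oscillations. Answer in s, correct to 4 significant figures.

T = 2π√(L/g) = 2π√(4.997/1.319) = 2π × 1.9464 = 12.23 s.

12.23 s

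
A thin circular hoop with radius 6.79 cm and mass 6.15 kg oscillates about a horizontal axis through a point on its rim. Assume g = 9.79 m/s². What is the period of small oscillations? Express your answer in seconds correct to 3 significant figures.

0.740 s

I_cm = mr² = 0.02835 kg·m². The pivot is at distance d = 0.0679 m from the centre of mass.
By the parallel-axis theorem, I = I_cm + md² = 0.02835 + 0.02835 = 0.05671 kg·m².
T = 2π√(I/(mgd)) = 2π√(0.05671/(6.15 × 9.79 × 0.0679)) = 0.740 s.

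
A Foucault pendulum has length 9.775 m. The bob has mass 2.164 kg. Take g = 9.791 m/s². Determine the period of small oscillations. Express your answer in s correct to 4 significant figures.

6.278 s

T = 2π√(L/g) = 2π√(9.775/9.791) = 2π × 0.99918 = 6.278 s.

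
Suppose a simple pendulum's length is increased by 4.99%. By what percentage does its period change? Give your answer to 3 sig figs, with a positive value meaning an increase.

2.46%

T ∝ √L, so T'/T = √(1.050) = 1.025.
Percentage change in T = (1.025 − 1) × 100% = 2.46%.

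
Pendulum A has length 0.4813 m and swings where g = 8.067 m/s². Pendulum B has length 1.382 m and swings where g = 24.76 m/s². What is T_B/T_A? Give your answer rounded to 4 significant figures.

0.9672

T = 2π√(L/g), so T_B/T_A = √((L_B/g_B)/(L_A/g_A)) = √((1.382/24.76)/(0.4813/8.067)) = 0.9672.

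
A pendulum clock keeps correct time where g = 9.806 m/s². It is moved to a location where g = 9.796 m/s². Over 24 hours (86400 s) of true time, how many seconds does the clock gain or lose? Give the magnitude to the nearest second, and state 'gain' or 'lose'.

The clock's period scales as T ∝ 1/√g, so T'/T = √(9.806/9.796) = 1.00051.
In 86400 s of true time the clock registers 86400/1.00051 = 86355.9 s, so it loses 44 s.

lose 44 s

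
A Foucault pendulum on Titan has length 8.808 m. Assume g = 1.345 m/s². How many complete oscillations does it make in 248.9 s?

15

T = 2π√(L/g) = 2π√(8.808/1.345) = 16.079 s.
Number of complete oscillations = ⌊248.9/16.079⌋ = ⌊15.480⌋ = 15.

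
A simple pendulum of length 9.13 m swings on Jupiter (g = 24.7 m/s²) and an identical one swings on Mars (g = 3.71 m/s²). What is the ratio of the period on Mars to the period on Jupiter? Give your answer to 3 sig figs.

T ∝ 1/√g, so T₂/T₁ = √(g₁/g₂) = √(24.7/3.71) = 2.58.

2.58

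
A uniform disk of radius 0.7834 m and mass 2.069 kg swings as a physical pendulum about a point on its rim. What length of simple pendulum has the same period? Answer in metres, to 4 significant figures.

The equivalent simple-pendulum length is L_eq = I/(md), where I is about the pivot and d = 0.78340 m.
I_cm = ½mR² = 0.63489 kg·m², so I = I_cm + md² = 0.63489 + 1.2698 = 1.9047 kg·m².
L_eq = 1.9047/(2.069 × 0.78340) = 1.175 m.

1.175 m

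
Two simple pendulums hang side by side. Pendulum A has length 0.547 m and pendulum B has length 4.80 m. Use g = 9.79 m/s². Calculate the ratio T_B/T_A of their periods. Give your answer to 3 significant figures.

T ∝ √L, so T_B/T_A = √(L_B/L_A) = √(4.80/0.547) = 2.96.

2.96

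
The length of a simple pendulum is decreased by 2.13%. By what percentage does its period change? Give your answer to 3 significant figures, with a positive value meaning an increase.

T ∝ √L, so T'/T = √(0.9787) = 0.9893.
Percentage change in T = (0.9893 − 1) × 100% = -1.07%.

-1.07%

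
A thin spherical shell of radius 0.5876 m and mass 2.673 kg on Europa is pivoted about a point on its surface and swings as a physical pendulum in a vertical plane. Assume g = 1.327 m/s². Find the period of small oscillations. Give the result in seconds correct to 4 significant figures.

5.398 s

I_cm = (2/3)mr² = 0.61528 kg·m². The pivot is at distance d = 0.5876 m from the centre of mass.
By the parallel-axis theorem, I = I_cm + md² = 0.61528 + 0.92292 = 1.5382 kg·m².
T = 2π√(I/(mgd)) = 2π√(1.5382/(2.673 × 1.327 × 0.5876)) = 5.398 s.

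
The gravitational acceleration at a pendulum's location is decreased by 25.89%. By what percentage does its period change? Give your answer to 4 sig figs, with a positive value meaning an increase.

T ∝ 1/√g, so T'/T = 1/√(0.74110) = 1.1616.
Percentage change in T = (1.1616 − 1) × 100% = 16.16%.

16.16%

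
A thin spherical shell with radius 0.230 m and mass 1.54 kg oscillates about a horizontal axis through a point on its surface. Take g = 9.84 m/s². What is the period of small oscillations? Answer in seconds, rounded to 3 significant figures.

1.24 s

I_cm = (2/3)mr² = 0.05431 kg·m². The pivot is at distance d = 0.230 m from the centre of mass.
By the parallel-axis theorem, I = I_cm + md² = 0.05431 + 0.08147 = 0.1358 kg·m².
T = 2π√(I/(mgd)) = 2π√(0.1358/(1.54 × 9.84 × 0.230)) = 1.24 s.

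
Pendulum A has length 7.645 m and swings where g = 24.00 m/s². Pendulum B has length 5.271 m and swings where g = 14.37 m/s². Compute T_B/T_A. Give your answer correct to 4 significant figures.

1.073

T = 2π√(L/g), so T_B/T_A = √((L_B/g_B)/(L_A/g_A)) = √((5.271/14.37)/(7.645/24.00)) = 1.073.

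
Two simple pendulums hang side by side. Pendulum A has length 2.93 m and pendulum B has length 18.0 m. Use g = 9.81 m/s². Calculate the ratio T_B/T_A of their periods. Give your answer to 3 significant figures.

T ∝ √L, so T_B/T_A = √(L_B/L_A) = √(18.0/2.93) = 2.48.

2.48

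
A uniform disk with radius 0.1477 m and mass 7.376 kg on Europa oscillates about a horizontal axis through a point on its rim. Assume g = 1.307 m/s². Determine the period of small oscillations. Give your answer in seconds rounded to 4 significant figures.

I_cm = ½mr² = 0.080455 kg·m². The pivot is at distance d = 0.1477 m from the centre of mass.
By the parallel-axis theorem, I = I_cm + md² = 0.080455 + 0.16091 = 0.24136 kg·m².
T = 2π√(I/(mgd)) = 2π√(0.24136/(7.376 × 1.307 × 0.1477)) = 2.587 s.

2.587 s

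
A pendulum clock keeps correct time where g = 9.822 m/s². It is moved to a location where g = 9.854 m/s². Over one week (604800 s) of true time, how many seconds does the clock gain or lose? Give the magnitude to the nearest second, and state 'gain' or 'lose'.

gain 984 s

The clock's period scales as T ∝ 1/√g, so T'/T = √(9.822/9.854) = 0.998375.
In 604800 s of true time the clock registers 604800/0.998375 = 605784.4 s, so it gains 984 s.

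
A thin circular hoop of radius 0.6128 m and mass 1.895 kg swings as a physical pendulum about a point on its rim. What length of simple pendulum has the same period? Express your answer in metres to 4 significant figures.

The equivalent simple-pendulum length is L_eq = I/(md), where I is about the pivot and d = 0.61280 m.
I_cm = mR² = 0.71162 kg·m², so I = I_cm + md² = 0.71162 + 0.71162 = 1.4232 kg·m².
L_eq = 1.4232/(1.895 × 0.61280) = 1.226 m.

1.226 m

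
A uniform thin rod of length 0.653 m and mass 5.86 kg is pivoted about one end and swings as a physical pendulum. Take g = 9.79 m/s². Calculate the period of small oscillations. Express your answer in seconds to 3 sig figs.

For a physical pendulum T = 2π√(I/(mgd)), with d = 0.3265 m from pivot to centre of mass.
I_cm = mL²/12 = 5.86 × 0.653²/12 = 0.2082 kg·m²; I = I_cm + md² = 0.2082 + 5.86 × 0.3265² = 0.8329 kg·m².
T = 2π√(0.8329/(5.86 × 9.79 × 0.3265)) = 1.32 s.

1.32 s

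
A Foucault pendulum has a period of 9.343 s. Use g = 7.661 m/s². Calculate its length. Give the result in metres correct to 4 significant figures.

From T = 2π√(L/g), L = gT²/(4π²) = 7.661 × 9.3430²/(4π²) = 16.94 m.

16.94 m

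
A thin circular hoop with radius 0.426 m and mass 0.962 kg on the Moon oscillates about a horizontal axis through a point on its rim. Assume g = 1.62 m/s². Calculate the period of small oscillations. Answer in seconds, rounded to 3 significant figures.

4.56 s

I_cm = mr² = 0.1746 kg·m². The pivot is at distance d = 0.426 m from the centre of mass.
By the parallel-axis theorem, I = I_cm + md² = 0.1746 + 0.1746 = 0.3492 kg·m².
T = 2π√(I/(mgd)) = 2π√(0.3492/(0.962 × 1.62 × 0.426)) = 4.56 s.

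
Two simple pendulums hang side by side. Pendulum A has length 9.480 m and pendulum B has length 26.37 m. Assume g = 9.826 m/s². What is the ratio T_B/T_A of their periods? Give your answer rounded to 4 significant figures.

1.668

T ∝ √L, so T_B/T_A = √(L_B/L_A) = √(26.37/9.480) = 1.668.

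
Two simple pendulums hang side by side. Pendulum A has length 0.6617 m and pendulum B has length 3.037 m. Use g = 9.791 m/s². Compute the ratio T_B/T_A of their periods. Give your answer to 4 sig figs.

2.142

T ∝ √L, so T_B/T_A = √(L_B/L_A) = √(3.037/0.6617) = 2.142.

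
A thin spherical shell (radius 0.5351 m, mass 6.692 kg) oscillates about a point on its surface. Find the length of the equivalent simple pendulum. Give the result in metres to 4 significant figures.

The equivalent simple-pendulum length is L_eq = I/(md), where I is about the pivot and d = 0.53510 m.
I_cm = (2/3)mR² = 1.2774 kg·m², so I = I_cm + md² = 1.2774 + 1.9161 = 3.1936 kg·m².
L_eq = 3.1936/(6.692 × 0.53510) = 0.8918 m.

0.8918 m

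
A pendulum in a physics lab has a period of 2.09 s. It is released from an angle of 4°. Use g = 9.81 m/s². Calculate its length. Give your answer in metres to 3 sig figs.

From T = 2π√(L/g), L = gT²/(4π²) = 9.81 × 2.090²/(4π²) = 1.09 m.

1.09 m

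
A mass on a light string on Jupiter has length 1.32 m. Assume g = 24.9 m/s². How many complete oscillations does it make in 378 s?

T = 2π√(L/g) = 2π√(1.32/24.9) = 1.447 s.
Number of complete oscillations = ⌊378/1.447⌋ = ⌊261.3⌋ = 261.

261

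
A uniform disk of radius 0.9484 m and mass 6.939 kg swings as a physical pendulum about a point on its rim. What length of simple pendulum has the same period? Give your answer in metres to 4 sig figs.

The equivalent simple-pendulum length is L_eq = I/(md), where I is about the pivot and d = 0.94840 m.
I_cm = ½mR² = 3.1207 kg·m², so I = I_cm + md² = 3.1207 + 6.2414 = 9.3621 kg·m².
L_eq = 9.3621/(6.939 × 0.94840) = 1.423 m.

1.423 m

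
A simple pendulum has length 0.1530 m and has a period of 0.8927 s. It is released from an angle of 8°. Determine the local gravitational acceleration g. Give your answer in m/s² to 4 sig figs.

From T = 2π√(L/g), g = 4π²L/T² = 4π² × 0.1530/0.89270² = 7.579 m/s².

7.579 m/s²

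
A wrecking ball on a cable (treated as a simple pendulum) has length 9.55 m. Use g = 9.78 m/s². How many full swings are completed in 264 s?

42

T = 2π√(L/g) = 2π√(9.55/9.78) = 6.209 s.
Number of complete oscillations = ⌊264/6.209⌋ = ⌊42.52⌋ = 42.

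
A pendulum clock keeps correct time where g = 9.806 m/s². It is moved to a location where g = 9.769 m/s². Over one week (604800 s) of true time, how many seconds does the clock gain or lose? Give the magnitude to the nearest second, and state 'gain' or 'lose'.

lose 1142 s

The clock's period scales as T ∝ 1/√g, so T'/T = √(9.806/9.769) = 1.00189.
In 604800 s of true time the clock registers 604800/1.00189 = 603657.9 s, so it loses 1142 s.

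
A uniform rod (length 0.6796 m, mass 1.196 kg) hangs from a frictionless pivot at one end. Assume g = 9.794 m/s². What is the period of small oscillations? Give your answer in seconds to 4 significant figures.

For a physical pendulum T = 2π√(I/(mgd)), with d = 0.33980 m from pivot to centre of mass.
I_cm = mL²/12 = 1.196 × 0.6796²/12 = 0.046032 kg·m²; I = I_cm + md² = 0.046032 + 1.196 × 0.33980² = 0.18413 kg·m².
T = 2π√(0.18413/(1.196 × 9.794 × 0.33980)) = 1.351 s.

1.351 s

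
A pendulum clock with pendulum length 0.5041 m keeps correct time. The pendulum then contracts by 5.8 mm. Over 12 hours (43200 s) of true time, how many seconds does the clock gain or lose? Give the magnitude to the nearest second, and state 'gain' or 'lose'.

T ∝ √L, so T'/T = √(0.49830/0.5041) = 0.994231.
In 43200 s of true time the clock registers 43200/0.994231 = 43450.7 s, so it gains 251 s.

gain 251 s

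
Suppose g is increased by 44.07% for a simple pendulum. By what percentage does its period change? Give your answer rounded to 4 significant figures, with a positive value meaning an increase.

-16.69%

T ∝ 1/√g, so T'/T = 1/√(1.4407) = 0.83313.
Percentage change in T = (0.83313 − 1) × 100% = -16.69%.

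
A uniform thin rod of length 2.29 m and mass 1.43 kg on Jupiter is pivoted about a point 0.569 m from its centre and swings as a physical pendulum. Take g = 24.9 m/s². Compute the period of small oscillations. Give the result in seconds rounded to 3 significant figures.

1.46 s

For a physical pendulum T = 2π√(I/(mgd)), with d = 0.5690 m from pivot to centre of mass.
I_cm = mL²/12 = 1.43 × 2.29²/12 = 0.6249 kg·m²; I = I_cm + md² = 0.6249 + 1.43 × 0.5690² = 1.088 kg·m².
T = 2π√(1.088/(1.43 × 24.9 × 0.5690)) = 1.46 s.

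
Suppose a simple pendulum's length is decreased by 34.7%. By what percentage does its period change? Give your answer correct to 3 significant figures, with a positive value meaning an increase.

-19.2%

T ∝ √L, so T'/T = √(0.6530) = 0.8081.
Percentage change in T = (0.8081 − 1) × 100% = -19.2%.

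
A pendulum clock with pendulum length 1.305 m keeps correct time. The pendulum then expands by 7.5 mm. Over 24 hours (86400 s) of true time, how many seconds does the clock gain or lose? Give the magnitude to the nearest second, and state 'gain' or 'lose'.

lose 247 s

T ∝ √L, so T'/T = √(1.31250/1.305) = 1.00287.
In 86400 s of true time the clock registers 86400/1.00287 = 86152.8 s, so it loses 247 s.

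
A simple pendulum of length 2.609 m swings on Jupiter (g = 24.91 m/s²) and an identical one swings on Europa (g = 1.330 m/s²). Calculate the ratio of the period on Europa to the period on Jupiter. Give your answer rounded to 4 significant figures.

4.328

T ∝ 1/√g, so T₂/T₁ = √(g₁/g₂) = √(24.91/1.330) = 4.328.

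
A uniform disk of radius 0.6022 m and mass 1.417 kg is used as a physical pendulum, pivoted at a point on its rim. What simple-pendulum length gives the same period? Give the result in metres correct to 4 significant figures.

The equivalent simple-pendulum length is L_eq = I/(md), where I is about the pivot and d = 0.60220 m.
I_cm = ½mR² = 0.25693 kg·m², so I = I_cm + md² = 0.25693 + 0.51387 = 0.77080 kg·m².
L_eq = 0.77080/(1.417 × 0.60220) = 0.9033 m.

0.9033 m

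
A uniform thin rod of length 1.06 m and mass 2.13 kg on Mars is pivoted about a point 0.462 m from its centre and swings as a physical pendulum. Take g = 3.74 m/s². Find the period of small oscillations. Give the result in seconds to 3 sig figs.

For a physical pendulum T = 2π√(I/(mgd)), with d = 0.4620 m from pivot to centre of mass.
I_cm = mL²/12 = 2.13 × 1.06²/12 = 0.1994 kg·m²; I = I_cm + md² = 0.1994 + 2.13 × 0.4620² = 0.6541 kg·m².
T = 2π√(0.6541/(2.13 × 3.74 × 0.4620)) = 2.65 s.

2.65 s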